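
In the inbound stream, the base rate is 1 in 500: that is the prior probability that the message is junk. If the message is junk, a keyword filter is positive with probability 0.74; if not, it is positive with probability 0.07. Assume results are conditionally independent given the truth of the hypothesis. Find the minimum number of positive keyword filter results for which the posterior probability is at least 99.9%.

6

Prior odds: 0.002 ÷ 0.998 = 1/499.
Likelihood ratio of a positive = 0.74/0.07 = 74/7.
Target odds: 0.999 ÷ 0.001 = 999.
Require (74/7)ⁿ ≥ 999 ÷ (1/499) = 498501.
(74/7)⁵ ≈132029 falls short of 498501 but (74/7)⁶ ≈1.39573e+06 reaches it, so n = 6.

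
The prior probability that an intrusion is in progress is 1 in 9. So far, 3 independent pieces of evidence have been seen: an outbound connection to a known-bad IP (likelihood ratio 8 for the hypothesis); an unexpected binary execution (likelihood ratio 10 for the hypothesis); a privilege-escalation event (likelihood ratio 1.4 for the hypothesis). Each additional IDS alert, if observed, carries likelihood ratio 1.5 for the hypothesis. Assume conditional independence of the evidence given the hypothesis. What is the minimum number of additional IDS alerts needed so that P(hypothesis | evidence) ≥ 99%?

Prior odds = (1/9)/(8/9) = 0.125.
Combined Bayes factor of the evidence already in hand = 8 × 10 × 1.4 = 112.
Odds after that evidence = 0.125 × 112 = 14.
Target odds = 0.99/0.01 = 99.
Need 1.5ⁿ ≥ 99 ÷ 14 = 99/14.
1.5⁴ = 5.0625 falls short of 99/14 but 1.5⁵ = 7.59375 reaches it, so n = 5.

5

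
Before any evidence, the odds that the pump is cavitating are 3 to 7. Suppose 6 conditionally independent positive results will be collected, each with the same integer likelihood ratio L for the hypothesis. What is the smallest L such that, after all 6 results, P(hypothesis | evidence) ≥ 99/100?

3

Prior odds = 3/7.
Target odds = 0.99/0.01 = 99.
Need L⁶ ≥ 99 ÷ (3/7) = 231.
2⁶ = 64 < 231 ≤ 729 = 3⁶, so L = 3.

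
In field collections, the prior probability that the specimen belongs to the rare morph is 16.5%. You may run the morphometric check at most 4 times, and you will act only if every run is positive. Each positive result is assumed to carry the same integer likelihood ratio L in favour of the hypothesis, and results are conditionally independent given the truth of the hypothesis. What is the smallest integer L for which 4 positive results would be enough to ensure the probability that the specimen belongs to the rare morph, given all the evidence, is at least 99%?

5

Prior odds = 0.165/0.835 = 33/167.
Target odds = 0.99/0.01 = 99.
Need L⁴ ≥ 99 ÷ (33/167) = 501.
4⁴ = 256 < 501 ≤ 625 = 5⁴, so L = 5.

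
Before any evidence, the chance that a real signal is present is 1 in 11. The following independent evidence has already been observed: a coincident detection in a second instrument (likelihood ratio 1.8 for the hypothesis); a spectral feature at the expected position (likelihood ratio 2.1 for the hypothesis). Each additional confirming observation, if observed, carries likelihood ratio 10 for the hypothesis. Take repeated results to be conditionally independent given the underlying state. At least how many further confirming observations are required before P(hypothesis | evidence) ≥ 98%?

3

Prior odds = (1/11)/(10/11) = 0.1.
Combined Bayes factor of the evidence already in hand = 1.8 × 2.1 = 3.78.
Odds after that evidence = 0.1 × 3.78 = 0.378.
Target odds = 0.98/0.02 = 49.
Need 10ⁿ ≥ 49 ÷ 0.378 = 3500/27.
10² = 100 falls short of 3500/27 but 10³ = 1000 reaches it, so n = 3.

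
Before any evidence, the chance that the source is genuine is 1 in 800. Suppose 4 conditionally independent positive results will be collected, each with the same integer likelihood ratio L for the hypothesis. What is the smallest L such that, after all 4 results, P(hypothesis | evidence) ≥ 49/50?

Prior odds = 0.00125/0.99875 = 1/799.
Target odds = 0.98/0.02 = 49.
Need L⁴ ≥ 49 ÷ (1/799) = 39151.
14⁴ = 38416 < 39151 ≤ 50625 = 15⁴, so L = 15.

15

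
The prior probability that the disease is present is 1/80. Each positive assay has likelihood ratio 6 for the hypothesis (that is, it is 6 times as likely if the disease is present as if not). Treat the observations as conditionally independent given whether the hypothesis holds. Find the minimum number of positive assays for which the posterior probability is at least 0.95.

Prior odds = 0.0125/0.9875 = 1/79.
Likelihood ratio per positive assay = 6.
Target posterior odds = 0.95/0.05 = 19.
Require 6ⁿ ≥ 19 ÷ (1/79) = 1501.
6⁴ = 1296 falls short of 1501 but 6⁵ = 7776 reaches it, so n = 5.

5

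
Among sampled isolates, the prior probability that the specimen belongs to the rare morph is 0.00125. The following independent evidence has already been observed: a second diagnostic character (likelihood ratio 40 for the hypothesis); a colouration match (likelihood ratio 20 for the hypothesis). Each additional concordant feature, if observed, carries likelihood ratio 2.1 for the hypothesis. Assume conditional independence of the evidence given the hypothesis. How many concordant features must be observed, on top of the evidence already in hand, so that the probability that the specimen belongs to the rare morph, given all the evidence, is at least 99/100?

7

Prior odds = 0.00125/0.99875 = 1/799.
Combined Bayes factor of the evidence already in hand = 40 × 20 = 800.
Odds after that evidence = (1/799) × 800 = 800/799.
Target odds = 0.99/0.01 = 99.
Need 2.1ⁿ ≥ 99 ÷ (800/799) = 98.87625.
2.1⁶ = 85766121/1000000 falls short of 98.87625 but 2.1⁷ ≈180.109 reaches it, so n = 7.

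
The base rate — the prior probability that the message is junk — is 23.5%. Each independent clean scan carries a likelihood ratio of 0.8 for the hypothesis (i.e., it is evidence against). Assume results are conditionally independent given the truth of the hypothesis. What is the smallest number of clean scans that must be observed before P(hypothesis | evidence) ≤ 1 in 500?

Prior odds = 0.235/0.765 = 47/153.
Likelihood ratio per clean scan = 0.8.
Target posterior odds = 0.002/0.998 = 1/499.
Require 0.8ⁿ ≤ 1/499 ÷ (47/153) = 153/23453.
0.8²² ≈0.0073787 is still above 153/23453 but 0.8²³ ≈0.00590296 is at or below it, so n = 23.

23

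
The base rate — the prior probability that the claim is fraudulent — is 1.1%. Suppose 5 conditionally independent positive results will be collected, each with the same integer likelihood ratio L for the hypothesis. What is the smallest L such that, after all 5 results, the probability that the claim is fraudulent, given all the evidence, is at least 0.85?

4

Prior odds = 0.011/0.989 = 11/989.
Target odds = 0.85/0.15 = 17/3.
Need L⁵ ≥ 17/3 ÷ (11/989) = 16813/33.
3⁵ = 243 < 16813/33 ≤ 1024 = 4⁵, so L = 4.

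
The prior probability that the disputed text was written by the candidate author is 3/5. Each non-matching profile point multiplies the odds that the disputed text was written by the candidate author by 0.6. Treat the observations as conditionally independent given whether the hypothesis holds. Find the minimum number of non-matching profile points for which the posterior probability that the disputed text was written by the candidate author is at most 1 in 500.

Prior odds = 0.6/0.4 = 1.5.
Likelihood ratio per non-matching profile point = 0.6.
Target odds: 0.002 ÷ 0.998 = 1/499.
Need 1.5 × 0.6ⁿ ≤ 1/499, i.e. 0.6ⁿ ≤ 2/1497.
0.6¹² = 531441/244140625 is still above 2/1497 but 0.6¹³ ≈0.00130607 is at or below it, so n = 13.

13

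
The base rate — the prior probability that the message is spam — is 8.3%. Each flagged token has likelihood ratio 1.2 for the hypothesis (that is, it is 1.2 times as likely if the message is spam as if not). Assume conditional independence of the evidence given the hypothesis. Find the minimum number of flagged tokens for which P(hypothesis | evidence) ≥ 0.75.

20

Prior odds = 0.083/0.917 = 83/917.
Likelihood ratio per flagged token = 1.2.
Target posterior odds = 0.75/0.25 = 3.
Need (83/917) × 1.2ⁿ ≥ 3, i.e. 1.2ⁿ ≥ 2751/83.
1.2¹⁹ ≈31.948 falls short of 2751/83 but 1.2²⁰ ≈38.3376 reaches it, so n = 20.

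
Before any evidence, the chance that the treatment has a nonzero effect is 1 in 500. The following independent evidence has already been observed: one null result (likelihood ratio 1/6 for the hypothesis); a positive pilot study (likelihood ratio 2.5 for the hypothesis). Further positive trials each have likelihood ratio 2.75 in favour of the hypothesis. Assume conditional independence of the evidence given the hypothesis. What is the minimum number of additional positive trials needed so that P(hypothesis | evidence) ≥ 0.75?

Prior odds = 0.002/0.998 = 1/499.
Combined Bayes factor of the evidence already in hand = (1/6) × 2.5 = 5/12.
Odds after that evidence = (1/499) × 5/12 = 5/5988.
Target odds = 0.75/0.25 = 3.
Need 2.75ⁿ ≥ 3 ÷ (5/5988) = 3592.8.
2.75⁸ = 214358881/65536 falls short of 3592.8 but 2.75⁹ ≈8994.86 reaches it, so n = 9.

9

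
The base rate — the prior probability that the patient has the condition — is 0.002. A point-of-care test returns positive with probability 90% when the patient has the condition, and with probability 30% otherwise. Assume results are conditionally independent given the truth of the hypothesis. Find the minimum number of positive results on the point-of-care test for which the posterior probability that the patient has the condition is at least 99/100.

Prior odds = 0.002/0.998 = 1/499.
Likelihood ratio of a positive result = 0.9/0.3 = 3.
Target odds: 0.99 ÷ 0.01 = 99.
Require 3ⁿ ≥ 99 ÷ (1/499) = 49401.
3⁹ = 19683 falls short of 49401 but 3¹⁰ = 59049 reaches it, so n = 10.

10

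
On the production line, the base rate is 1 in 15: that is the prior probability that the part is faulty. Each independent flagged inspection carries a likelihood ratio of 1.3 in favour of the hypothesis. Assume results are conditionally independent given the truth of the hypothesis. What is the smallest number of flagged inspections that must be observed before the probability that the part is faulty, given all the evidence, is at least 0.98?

Prior odds = (1/15)/(14/15) = 1/14.
Likelihood ratio per flagged inspection = 1.3.
Target odds: 0.98 ÷ 0.02 = 49.
Require 1.3ⁿ ≥ 49 ÷ (1/14) = 686.
1.3²⁴ ≈542.801 falls short of 686 but 1.3²⁵ ≈705.641 reaches it, so n = 25.

25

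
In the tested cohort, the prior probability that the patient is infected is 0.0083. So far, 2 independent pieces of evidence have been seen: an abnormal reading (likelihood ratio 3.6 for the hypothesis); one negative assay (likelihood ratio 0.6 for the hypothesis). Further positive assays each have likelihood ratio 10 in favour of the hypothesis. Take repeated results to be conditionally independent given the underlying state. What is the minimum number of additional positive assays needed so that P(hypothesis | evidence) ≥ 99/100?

Prior odds = 0.0083/0.9917 = 83/9917.
Combined Bayes factor of the evidence already in hand = 3.6 × 0.6 = 2.16.
Odds after that evidence = (83/9917) × 2.16 = 4482/247925.
Target odds = 0.99/0.01 = 99.
Need 10ⁿ ≥ 99 ÷ (4482/247925) = 2727175/498.
10³ = 1000 falls short of 2727175/498 but 10⁴ = 10000 reaches it, so n = 4.

4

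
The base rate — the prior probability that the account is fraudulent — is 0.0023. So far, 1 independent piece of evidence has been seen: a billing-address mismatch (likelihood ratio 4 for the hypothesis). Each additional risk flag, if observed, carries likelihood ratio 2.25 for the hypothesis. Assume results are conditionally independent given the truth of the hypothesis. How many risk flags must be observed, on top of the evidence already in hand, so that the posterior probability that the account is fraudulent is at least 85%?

Prior odds = 0.0023/0.9977 = 23/9977.
Bayes factor of the evidence already in hand = 4.
Odds after that evidence = (23/9977) × 4 = 92/9977.
Target odds = 0.85/0.15 = 17/3.
Need 2.25ⁿ ≥ 17/3 ÷ (92/9977) = 169609/276.
2.25⁷ = 4782969/16384 falls short of 169609/276 but 2.25⁸ = 43046721/65536 reaches it, so n = 8.

8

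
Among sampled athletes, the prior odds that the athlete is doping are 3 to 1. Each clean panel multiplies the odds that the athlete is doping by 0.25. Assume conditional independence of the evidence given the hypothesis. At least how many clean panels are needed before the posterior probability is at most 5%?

Prior odds = 3.
Likelihood ratio per clean panel = 0.25.
Target odds: 0.05 ÷ 0.95 = 1/19.
Need 3 × 0.25ⁿ ≤ 1/19, i.e. 0.25ⁿ ≤ 1/57.
0.25² = 0.0625 is still above 1/57 but 0.25³ = 0.015625 is at or below it, so n = 3.

3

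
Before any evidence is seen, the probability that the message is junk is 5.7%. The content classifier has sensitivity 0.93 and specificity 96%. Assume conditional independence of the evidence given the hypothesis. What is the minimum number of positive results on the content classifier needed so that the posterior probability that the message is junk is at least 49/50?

3

Prior odds = 0.057/0.943 = 57/943.
False-positive rate = 1 − 0.96 = 0.04; likelihood ratio of a positive = 0.93/0.04 = 23.25.
Target odds: 0.98 ÷ 0.02 = 49.
Need (57/943) × 23.25ⁿ ≥ 49, i.e. 23.25ⁿ ≥ 46207/57.
23.25² = 540.5625 falls short of 46207/57 but 23.25³ = 804357/64 reaches it, so n = 3.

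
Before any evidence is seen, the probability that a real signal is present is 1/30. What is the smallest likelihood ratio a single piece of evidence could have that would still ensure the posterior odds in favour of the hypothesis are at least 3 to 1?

Prior odds = (1/30)/(29/30) = 1/29.
Target odds = 3.
Required Bayes factor = 3 ÷ (1/29) = 87.

87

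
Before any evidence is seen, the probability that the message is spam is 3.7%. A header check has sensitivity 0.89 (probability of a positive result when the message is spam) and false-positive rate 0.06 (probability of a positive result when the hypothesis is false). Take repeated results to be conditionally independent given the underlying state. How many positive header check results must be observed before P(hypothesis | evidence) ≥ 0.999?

4

Prior odds = 0.037/0.963 = 37/963.
Likelihood ratio of a positive result = 0.89/0.06 = 89/6.
Target posterior odds = 0.999/0.001 = 999.
Need (37/963) × (89/6)ⁿ ≥ 999, i.e. (89/6)ⁿ ≥ 26001.
(89/6)³ = 704969/216 falls short of 26001 but (89/6)⁴ = 62742241/1296 reaches it, so n = 4.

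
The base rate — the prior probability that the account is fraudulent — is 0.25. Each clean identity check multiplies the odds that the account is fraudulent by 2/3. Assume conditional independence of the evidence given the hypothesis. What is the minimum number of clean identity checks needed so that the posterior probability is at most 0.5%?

Prior odds = 0.25/0.75 = 1/3.
Likelihood ratio per clean identity check = 2/3.
Target posterior odds = 0.005/0.995 = 1/199.
Need (1/3) × (2/3)ⁿ ≤ 1/199, i.e. (2/3)ⁿ ≤ 3/199.
(2/3)¹⁰ = 1024/59049 is still above 3/199 but (2/3)¹¹ = 2048/177147 is at or below it, so n = 11.

11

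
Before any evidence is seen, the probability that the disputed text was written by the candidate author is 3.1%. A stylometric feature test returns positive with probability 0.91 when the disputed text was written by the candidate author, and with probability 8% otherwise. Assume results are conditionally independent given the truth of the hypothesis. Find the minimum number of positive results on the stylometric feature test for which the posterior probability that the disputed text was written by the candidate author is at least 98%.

4

Prior odds: 0.031 ÷ 0.969 = 31/969.
Likelihood ratio of a positive result = 0.91/0.08 = 11.375.
Target odds: 0.98 ÷ 0.02 = 49.
Need (31/969) × 11.375ⁿ ≥ 49, i.e. 11.375ⁿ ≥ 47481/31.
11.375³ = 753571/512 falls short of 47481/31 but 11.375⁴ = 68574961/4096 reaches it, so n = 4.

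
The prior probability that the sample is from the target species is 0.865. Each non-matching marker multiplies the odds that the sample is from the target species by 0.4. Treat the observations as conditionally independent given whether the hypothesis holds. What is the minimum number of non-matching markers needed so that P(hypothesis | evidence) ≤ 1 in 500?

Prior odds = 0.865/0.135 = 173/27.
Likelihood ratio per non-matching marker = 0.4.
Target posterior odds = 0.002/0.998 = 1/499.
Require 0.4ⁿ ≤ 1/499 ÷ (173/27) = 27/86327.
0.4⁸ = 256/390625 is still above 27/86327 but 0.4⁹ = 512/1953125 is at or below it, so n = 9.

9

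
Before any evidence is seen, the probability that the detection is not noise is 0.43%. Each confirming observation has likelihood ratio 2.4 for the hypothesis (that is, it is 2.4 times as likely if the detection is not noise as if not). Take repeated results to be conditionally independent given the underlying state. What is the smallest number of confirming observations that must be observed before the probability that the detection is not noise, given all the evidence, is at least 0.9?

Prior odds: 0.0043 ÷ 0.9957 = 43/9957.
Likelihood ratio per confirming observation = 2.4.
Target odds: 0.9 ÷ 0.1 = 9.
Need (43/9957) × 2.4ⁿ ≥ 9, i.e. 2.4ⁿ ≥ 89613/43.
2.4⁸ = 429981696/390625 falls short of 89613/43 but 2.4⁹ ≈2641.81 reaches it, so n = 9.

9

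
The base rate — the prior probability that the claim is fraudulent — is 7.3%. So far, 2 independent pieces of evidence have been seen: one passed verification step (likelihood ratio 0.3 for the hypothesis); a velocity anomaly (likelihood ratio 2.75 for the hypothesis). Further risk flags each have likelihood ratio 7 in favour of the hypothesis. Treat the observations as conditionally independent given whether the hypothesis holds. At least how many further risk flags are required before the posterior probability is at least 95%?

3

Prior odds = 0.073/0.927 = 73/927.
Combined Bayes factor of the evidence already in hand = 0.3 × 2.75 = 0.825.
Odds after that evidence = (73/927) × 0.825 = 803/12360.
Target odds = 0.95/0.05 = 19.
Need 7ⁿ ≥ 19 ÷ (803/12360) = 234840/803.
7² = 49 falls short of 234840/803 but 7³ = 343 reaches it, so n = 3.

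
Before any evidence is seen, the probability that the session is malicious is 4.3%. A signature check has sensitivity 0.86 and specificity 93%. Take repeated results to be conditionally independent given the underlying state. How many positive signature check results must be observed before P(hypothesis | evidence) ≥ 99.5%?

4

Prior odds: 0.043 ÷ 0.957 = 43/957.
False-positive rate = 1 − 0.93 = 0.07; likelihood ratio of a positive = 0.86/0.07 = 86/7.
Target odds: 0.995 ÷ 0.005 = 199.
Need (43/957) × (86/7)ⁿ ≥ 199, i.e. (86/7)ⁿ ≥ 190443/43.
(86/7)³ = 636056/343 falls short of 190443/43 but (86/7)⁴ = 54700816/2401 reaches it, so n = 4.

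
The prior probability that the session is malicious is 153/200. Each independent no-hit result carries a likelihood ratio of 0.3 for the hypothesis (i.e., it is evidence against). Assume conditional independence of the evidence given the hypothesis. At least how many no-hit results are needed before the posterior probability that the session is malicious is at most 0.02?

Prior odds = 0.765/0.235 = 153/47.
Likelihood ratio per no-hit result = 0.3.
Target posterior odds = 0.02/0.98 = 1/49.
Need (153/47) × 0.3ⁿ ≤ 1/49, i.e. 0.3ⁿ ≤ 47/7497.
0.3⁴ = 0.0081 is still above 47/7497 but 0.3⁵ = 243/100000 is at or below it, so n = 5.

5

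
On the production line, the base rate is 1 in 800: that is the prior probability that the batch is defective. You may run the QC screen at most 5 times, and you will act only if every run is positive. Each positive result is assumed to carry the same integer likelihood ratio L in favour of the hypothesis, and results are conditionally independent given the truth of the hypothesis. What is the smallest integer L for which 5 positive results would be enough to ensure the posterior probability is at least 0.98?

Prior odds = 0.00125/0.99875 = 1/799.
Target odds = 0.98/0.02 = 49.
Need L⁵ ≥ 49 ÷ (1/799) = 39151.
8⁵ = 32768 < 39151 ≤ 59049 = 9⁵, so L = 9.

9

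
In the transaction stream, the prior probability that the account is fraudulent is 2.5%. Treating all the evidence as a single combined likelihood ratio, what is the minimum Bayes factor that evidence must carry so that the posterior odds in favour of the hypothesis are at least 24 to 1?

936

Prior odds = 0.025/0.975 = 1/39.
Target odds = 24.
Required Bayes factor = 24 ÷ (1/39) = 936.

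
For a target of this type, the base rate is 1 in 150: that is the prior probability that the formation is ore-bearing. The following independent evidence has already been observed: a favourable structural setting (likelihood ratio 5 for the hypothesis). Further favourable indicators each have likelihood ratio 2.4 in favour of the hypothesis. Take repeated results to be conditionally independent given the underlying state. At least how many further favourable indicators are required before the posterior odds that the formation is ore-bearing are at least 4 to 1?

6

Prior odds = (1/150)/(149/150) = 1/149.
Bayes factor of the evidence already in hand = 5.
Odds after that evidence = (1/149) × 5 = 5/149.
Target odds = 4.
Need 2.4ⁿ ≥ 4 ÷ (5/149) = 119.2.
2.4⁵ = 79.62624 falls short of 119.2 but 2.4⁶ = 2985984/15625 reaches it, so n = 6.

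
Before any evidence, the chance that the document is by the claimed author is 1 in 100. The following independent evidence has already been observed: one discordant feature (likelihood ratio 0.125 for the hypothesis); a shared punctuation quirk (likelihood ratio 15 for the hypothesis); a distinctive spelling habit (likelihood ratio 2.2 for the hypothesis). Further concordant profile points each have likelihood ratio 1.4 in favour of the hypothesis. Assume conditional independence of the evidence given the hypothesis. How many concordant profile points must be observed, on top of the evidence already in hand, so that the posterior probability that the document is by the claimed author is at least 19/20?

19

Prior odds = 0.01/0.99 = 1/99.
Combined Bayes factor of the evidence already in hand = 0.125 × 15 × 2.2 = 4.125.
Odds after that evidence = (1/99) × 4.125 = 1/24.
Target odds = 0.95/0.05 = 19.
Need 1.4ⁿ ≥ 19 ÷ (1/24) = 456.
1.4¹⁸ ≈426.879 falls short of 456 but 1.4¹⁹ ≈597.63 reaches it, so n = 19.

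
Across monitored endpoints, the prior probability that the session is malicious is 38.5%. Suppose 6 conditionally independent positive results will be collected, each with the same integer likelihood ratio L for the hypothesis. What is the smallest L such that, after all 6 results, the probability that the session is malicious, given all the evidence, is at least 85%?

2

Prior odds = 0.385/0.615 = 77/123.
Target odds = 0.85/0.15 = 17/3.
Need L⁶ ≥ 17/3 ÷ (77/123) = 697/77.
1⁶ = 1 < 697/77 ≤ 64 = 2⁶, so L = 2.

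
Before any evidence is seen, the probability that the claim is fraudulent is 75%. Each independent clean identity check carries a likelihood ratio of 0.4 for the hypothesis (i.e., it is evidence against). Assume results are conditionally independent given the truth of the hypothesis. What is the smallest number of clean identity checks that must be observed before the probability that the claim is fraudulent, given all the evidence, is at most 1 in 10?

4

Prior odds = 0.75/0.25 = 3.
Likelihood ratio per clean identity check = 0.4.
Target posterior odds = 0.1/0.9 = 1/9.
Require 0.4ⁿ ≤ 1/9 ÷ 3 = 1/27.
0.4³ = 0.064 is still above 1/27 but 0.4⁴ = 0.0256 is at or below it, so n = 4.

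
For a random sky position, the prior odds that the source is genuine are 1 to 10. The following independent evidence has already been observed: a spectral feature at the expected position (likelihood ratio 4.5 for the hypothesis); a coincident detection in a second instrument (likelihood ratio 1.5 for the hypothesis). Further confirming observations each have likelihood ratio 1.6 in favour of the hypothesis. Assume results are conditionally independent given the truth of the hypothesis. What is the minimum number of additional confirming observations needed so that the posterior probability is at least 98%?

10

Prior odds = 0.1.
Combined Bayes factor of the evidence already in hand = 4.5 × 1.5 = 6.75.
Odds after that evidence = 0.1 × 6.75 = 0.675.
Target odds = 0.98/0.02 = 49.
Need 1.6ⁿ ≥ 49 ÷ 0.675 = 1960/27.
1.6⁹ = 134217728/1953125 falls short of 1960/27 but 1.6¹⁰ ≈109.951 reaches it, so n = 10.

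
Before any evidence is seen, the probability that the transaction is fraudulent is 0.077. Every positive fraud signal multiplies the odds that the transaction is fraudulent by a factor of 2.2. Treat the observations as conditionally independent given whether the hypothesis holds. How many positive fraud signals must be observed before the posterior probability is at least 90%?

Prior odds: 0.077 ÷ 0.923 = 77/923.
Likelihood ratio per positive fraud signal = 2.2.
Target posterior odds = 0.9/0.1 = 9.
Need (77/923) × 2.2ⁿ ≥ 9, i.e. 2.2ⁿ ≥ 8307/77.
2.2⁵ = 51.53632 falls short of 8307/77 but 2.2⁶ = 1771561/15625 reaches it, so n = 6.

6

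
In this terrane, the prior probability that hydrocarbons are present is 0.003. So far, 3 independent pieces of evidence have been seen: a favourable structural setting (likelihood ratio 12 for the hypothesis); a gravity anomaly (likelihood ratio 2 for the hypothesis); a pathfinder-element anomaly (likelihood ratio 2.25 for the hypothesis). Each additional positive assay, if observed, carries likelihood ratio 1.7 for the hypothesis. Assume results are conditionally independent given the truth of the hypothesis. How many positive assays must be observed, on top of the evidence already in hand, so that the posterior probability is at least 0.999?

17

Prior odds = 0.003/0.997 = 3/997.
Combined Bayes factor of the evidence already in hand = 12 × 2 × 2.25 = 54.
Odds after that evidence = (3/997) × 54 = 162/997.
Target odds = 0.999/0.001 = 999.
Need 1.7ⁿ ≥ 999 ÷ (162/997) = 36889/6.
1.7¹⁶ ≈4866.12 falls short of 36889/6 but 1.7¹⁷ ≈8272.4 reaches it, so n = 17.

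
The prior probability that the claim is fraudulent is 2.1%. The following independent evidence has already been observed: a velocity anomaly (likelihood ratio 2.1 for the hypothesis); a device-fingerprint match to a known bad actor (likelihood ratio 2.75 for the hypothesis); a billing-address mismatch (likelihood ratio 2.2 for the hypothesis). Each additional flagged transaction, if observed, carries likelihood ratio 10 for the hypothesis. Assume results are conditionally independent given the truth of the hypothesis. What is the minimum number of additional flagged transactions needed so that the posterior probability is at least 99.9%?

4

Prior odds = 0.021/0.979 = 21/979.
Combined Bayes factor of the evidence already in hand = 2.1 × 2.75 × 2.2 = 12.705.
Odds after that evidence = (21/979) × 12.705 = 4851/17800.
Target odds = 0.999/0.001 = 999.
Need 10ⁿ ≥ 999 ÷ (4851/17800) = 1975800/539.
10³ = 1000 falls short of 1975800/539 but 10⁴ = 10000 reaches it, so n = 4.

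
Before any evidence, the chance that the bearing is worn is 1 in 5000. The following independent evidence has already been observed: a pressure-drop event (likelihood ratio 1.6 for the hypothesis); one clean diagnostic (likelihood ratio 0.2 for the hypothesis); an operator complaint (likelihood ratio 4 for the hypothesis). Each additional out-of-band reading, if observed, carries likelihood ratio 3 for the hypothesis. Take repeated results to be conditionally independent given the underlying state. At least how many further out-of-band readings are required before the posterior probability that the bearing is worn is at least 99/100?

12

Prior odds = 0.0002/0.9998 = 1/4999.
Combined Bayes factor of the evidence already in hand = 1.6 × 0.2 × 4 = 1.28.
Odds after that evidence = (1/4999) × 1.28 = 32/124975.
Target odds = 0.99/0.01 = 99.
Need 3ⁿ ≥ 99 ÷ (32/124975) = 12372525/32.
3¹¹ = 177147 falls short of 12372525/32 but 3¹² = 531441 reaches it, so n = 12.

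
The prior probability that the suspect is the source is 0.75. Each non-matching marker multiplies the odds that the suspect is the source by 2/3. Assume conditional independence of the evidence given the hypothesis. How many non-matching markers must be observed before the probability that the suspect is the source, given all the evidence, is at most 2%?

Prior odds: 0.75 ÷ 0.25 = 3.
Likelihood ratio per non-matching marker = 2/3.
Target posterior odds = 0.02/0.98 = 1/49.
Require (2/3)ⁿ ≤ 1/49 ÷ 3 = 1/147.
(2/3)¹² = 4096/531441 is still above 1/147 but (2/3)¹³ = 8192/1594323 is at or below it, so n = 13.

13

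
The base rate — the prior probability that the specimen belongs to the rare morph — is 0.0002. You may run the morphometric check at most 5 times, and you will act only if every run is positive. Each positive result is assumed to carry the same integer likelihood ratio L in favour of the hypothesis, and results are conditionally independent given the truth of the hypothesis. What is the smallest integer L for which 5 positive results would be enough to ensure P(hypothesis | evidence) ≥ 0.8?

Prior odds = 0.0002/0.9998 = 1/4999.
Target odds = 0.8/0.2 = 4.
Need L⁵ ≥ 4 ÷ (1/4999) = 19996.
7⁵ = 16807 < 19996 ≤ 32768 = 8⁵, so L = 8.

8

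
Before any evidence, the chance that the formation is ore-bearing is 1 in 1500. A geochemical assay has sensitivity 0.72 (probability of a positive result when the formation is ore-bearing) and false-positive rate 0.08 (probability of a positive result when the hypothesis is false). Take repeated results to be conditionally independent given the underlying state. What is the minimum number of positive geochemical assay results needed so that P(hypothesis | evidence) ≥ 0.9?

Prior odds = (1/1500)/(1499/1500) = 1/1499.
Likelihood ratio of a positive result = 0.72/0.08 = 9.
Target posterior odds = 0.9/0.1 = 9.
Require 9ⁿ ≥ 9 ÷ (1/1499) = 13491.
9⁴ = 6561 falls short of 13491 but 9⁵ = 59049 reaches it, so n = 5.

5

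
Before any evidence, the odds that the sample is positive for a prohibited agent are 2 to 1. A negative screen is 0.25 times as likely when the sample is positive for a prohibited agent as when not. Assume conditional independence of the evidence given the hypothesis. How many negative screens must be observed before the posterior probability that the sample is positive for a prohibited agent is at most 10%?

3

Prior odds = 2.
Likelihood ratio per negative screen = 0.25.
Target odds: 0.1 ÷ 0.9 = 1/9.
Require 0.25ⁿ ≤ 1/9 ÷ 2 = 1/18.
0.25² = 0.0625 is still above 1/18 but 0.25³ = 0.015625 is at or below it, so n = 3.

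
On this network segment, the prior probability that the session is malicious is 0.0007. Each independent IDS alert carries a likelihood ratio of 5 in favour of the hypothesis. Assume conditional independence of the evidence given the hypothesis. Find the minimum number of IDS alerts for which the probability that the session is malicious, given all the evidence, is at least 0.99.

8

Prior odds: 0.0007 ÷ 0.9993 = 7/9993.
Likelihood ratio per IDS alert = 5.
Target posterior odds = 0.99/0.01 = 99.
Require 5ⁿ ≥ 99 ÷ (7/9993) = 989307/7.
5⁷ = 78125 falls short of 989307/7 but 5⁸ = 390625 reaches it, so n = 8.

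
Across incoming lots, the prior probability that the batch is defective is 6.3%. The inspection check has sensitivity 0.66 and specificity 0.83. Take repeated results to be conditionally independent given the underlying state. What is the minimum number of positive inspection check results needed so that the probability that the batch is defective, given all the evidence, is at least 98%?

5

Prior odds: 0.063 ÷ 0.937 = 63/937.
False-positive rate = 1 − 0.83 = 0.17; likelihood ratio of a positive = 0.66/0.17 = 66/17.
Target posterior odds = 0.98/0.02 = 49.
Require (66/17)ⁿ ≥ 49 ÷ (63/937) = 6559/9.
(66/17)⁴ = 18974736/83521 falls short of 6559/9 but (66/17)⁵ ≈882.013 reaches it, so n = 5.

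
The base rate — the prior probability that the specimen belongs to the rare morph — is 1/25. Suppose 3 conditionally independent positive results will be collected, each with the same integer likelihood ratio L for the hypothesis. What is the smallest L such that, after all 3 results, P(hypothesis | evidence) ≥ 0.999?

Prior odds = 0.04/0.96 = 1/24.
Target odds = 0.999/0.001 = 999.
Need L³ ≥ 999 ÷ (1/24) = 23976.
28³ = 21952 < 23976 ≤ 24389 = 29³, so L = 29.

29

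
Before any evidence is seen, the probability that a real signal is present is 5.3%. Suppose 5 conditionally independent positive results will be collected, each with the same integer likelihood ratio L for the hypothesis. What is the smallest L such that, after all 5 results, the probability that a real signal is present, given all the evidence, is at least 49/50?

Prior odds = 0.053/0.947 = 53/947.
Target odds = 0.98/0.02 = 49.
Need L⁵ ≥ 49 ÷ (53/947) = 46403/53.
3⁵ = 243 < 46403/53 ≤ 1024 = 4⁵, so L = 4.

4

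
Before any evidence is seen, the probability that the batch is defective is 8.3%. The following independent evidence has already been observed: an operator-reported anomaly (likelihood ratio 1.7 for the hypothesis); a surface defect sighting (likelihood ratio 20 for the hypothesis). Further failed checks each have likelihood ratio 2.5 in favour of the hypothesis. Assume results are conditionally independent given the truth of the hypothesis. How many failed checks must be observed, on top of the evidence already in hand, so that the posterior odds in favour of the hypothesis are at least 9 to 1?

Prior odds = 0.083/0.917 = 83/917.
Combined Bayes factor of the evidence already in hand = 1.7 × 20 = 34.
Odds after that evidence = (83/917) × 34 = 2822/917.
Target odds = 9.
Need 2.5ⁿ ≥ 9 ÷ (2822/917) = 8253/2822.
2.5¹ = 2.5 falls short of 8253/2822 but 2.5² = 6.25 reaches it, so n = 2.

2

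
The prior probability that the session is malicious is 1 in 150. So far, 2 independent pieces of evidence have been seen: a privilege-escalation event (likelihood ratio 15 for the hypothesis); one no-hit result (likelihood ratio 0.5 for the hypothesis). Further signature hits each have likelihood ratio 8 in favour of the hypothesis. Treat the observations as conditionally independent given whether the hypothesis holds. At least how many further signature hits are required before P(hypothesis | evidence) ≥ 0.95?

Prior odds = (1/150)/(149/150) = 1/149.
Combined Bayes factor of the evidence already in hand = 15 × 0.5 = 7.5.
Odds after that evidence = (1/149) × 7.5 = 15/298.
Target odds = 0.95/0.05 = 19.
Need 8ⁿ ≥ 19 ÷ (15/298) = 5662/15.
8² = 64 falls short of 5662/15 but 8³ = 512 reaches it, so n = 3.

3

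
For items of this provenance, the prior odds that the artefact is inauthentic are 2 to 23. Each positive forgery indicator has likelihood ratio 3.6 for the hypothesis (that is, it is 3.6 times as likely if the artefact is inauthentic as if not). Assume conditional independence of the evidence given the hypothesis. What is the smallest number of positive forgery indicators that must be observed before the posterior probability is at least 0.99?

Prior odds = 2/23.
Likelihood ratio per positive forgery indicator = 3.6.
Target odds: 0.99 ÷ 0.01 = 99.
Require 3.6ⁿ ≥ 99 ÷ (2/23) = 1138.5.
3.6⁵ = 604.66176 falls short of 1138.5 but 3.6⁶ = 34012224/15625 reaches it, so n = 6.

6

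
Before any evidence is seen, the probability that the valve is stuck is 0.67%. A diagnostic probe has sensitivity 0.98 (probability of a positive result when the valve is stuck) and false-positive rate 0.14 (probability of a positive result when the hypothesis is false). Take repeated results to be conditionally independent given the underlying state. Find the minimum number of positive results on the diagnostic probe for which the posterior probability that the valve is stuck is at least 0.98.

5

Prior odds: 0.0067 ÷ 0.9933 = 67/9933.
Likelihood ratio of a positive result = 0.98/0.14 = 7.
Target odds: 0.98 ÷ 0.02 = 49.
Require 7ⁿ ≥ 49 ÷ (67/9933) = 486717/67.
7⁴ = 2401 falls short of 486717/67 but 7⁵ = 16807 reaches it, so n = 5.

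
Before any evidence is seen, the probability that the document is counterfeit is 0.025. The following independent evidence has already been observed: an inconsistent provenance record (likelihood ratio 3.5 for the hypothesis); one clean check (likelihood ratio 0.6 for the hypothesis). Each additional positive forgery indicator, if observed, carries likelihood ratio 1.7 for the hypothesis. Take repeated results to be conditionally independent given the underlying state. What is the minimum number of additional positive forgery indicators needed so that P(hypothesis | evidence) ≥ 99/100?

Prior odds = 0.025/0.975 = 1/39.
Combined Bayes factor of the evidence already in hand = 3.5 × 0.6 = 2.1.
Odds after that evidence = (1/39) × 2.1 = 7/130.
Target odds = 0.99/0.01 = 99.
Need 1.7ⁿ ≥ 99 ÷ (7/130) = 12870/7.
1.7¹⁴ ≈1683.78 falls short of 12870/7 but 1.7¹⁵ ≈2862.42 reaches it, so n = 15.

15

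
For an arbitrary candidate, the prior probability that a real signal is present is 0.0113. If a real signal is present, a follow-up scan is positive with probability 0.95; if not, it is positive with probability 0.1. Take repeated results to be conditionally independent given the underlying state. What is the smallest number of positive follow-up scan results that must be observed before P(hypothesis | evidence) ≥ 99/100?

Prior odds: 0.0113 ÷ 0.9887 = 113/9887.
Likelihood ratio of a positive = 0.95/0.1 = 9.5.
Target posterior odds = 0.99/0.01 = 99.
Require 9.5ⁿ ≥ 99 ÷ (113/9887) = 978813/113.
9.5⁴ = 8145.0625 falls short of 978813/113 but 9.5⁵ = 77378.09375 reaches it, so n = 5.

5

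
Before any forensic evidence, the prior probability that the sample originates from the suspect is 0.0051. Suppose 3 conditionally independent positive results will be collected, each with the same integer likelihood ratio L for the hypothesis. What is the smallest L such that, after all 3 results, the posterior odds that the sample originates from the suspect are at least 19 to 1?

Prior odds = 0.0051/0.9949 = 51/9949.
Target odds = 19.
Need L³ ≥ 19 ÷ (51/9949) = 189031/51.
15³ = 3375 < 189031/51 ≤ 4096 = 16³, so L = 16.

16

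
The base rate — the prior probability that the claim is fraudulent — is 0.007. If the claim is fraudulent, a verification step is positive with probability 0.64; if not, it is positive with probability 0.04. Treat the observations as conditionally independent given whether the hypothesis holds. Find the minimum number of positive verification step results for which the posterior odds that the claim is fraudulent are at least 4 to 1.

Prior odds: 0.007 ÷ 0.993 = 7/993.
Likelihood ratio of a positive = 0.64/0.04 = 16.
Target odds = 4.
Need (7/993) × 16ⁿ ≥ 4, i.e. 16ⁿ ≥ 3972/7.
16² = 256 falls short of 3972/7 but 16³ = 4096 reaches it, so n = 3.

3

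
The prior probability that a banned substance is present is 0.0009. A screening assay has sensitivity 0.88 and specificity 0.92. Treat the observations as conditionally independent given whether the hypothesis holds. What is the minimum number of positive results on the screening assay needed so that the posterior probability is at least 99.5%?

Prior odds: 0.0009 ÷ 0.9991 = 9/9991.
False-positive rate = 1 − 0.92 = 0.08; likelihood ratio of a positive = 0.88/0.08 = 11.
Target odds: 0.995 ÷ 0.005 = 199.
Need (9/9991) × 11ⁿ ≥ 199, i.e. 11ⁿ ≥ 1988209/9.
11⁵ = 161051 falls short of 1988209/9 but 11⁶ = 1771561 reaches it, so n = 6.

6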